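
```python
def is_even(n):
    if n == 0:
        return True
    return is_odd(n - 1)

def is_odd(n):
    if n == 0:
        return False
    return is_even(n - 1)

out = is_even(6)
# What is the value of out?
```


is_even(6)
= is_odd(5)
= is_even(4)
= is_odd(3)
= is_even(2)
= is_odd(1)
= is_even(0)
n == 0: return True
= True


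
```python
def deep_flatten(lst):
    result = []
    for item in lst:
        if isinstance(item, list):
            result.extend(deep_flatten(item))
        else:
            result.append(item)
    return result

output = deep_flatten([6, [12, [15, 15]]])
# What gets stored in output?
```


deep_flatten([6, [12, [15, 15]]])
Processing each element:
  6 is not a list -> append 6
  [12, [15, 15]] is a list -> deep_flatten recursively -> [12, 15, 15]
= [6, 12, 15, 15]


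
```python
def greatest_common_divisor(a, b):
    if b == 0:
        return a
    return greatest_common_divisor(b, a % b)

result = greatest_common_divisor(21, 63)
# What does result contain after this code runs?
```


greatest_common_divisor(21, 63)
= greatest_common_divisor(63, 21 % 63) = greatest_common_divisor(63, 21)
= greatest_common_divisor(21, 63 % 21) = greatest_common_divisor(21, 0)
b == 0, return a = 21


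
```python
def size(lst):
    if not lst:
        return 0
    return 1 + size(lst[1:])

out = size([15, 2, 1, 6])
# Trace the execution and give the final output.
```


size([15, 2, 1, 6])
= 1 + size([2, 1, 6])
= 1 + 1 + size([1, 6])
= 1 + 1 + 1 + size([6])
= 1 + 1 + 1 + 1 + size([])
= 1 + 1 + 1 + 1 + 0
= 4


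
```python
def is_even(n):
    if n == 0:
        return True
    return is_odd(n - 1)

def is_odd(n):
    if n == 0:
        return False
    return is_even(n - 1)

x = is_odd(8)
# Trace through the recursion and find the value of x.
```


is_odd(8)
= is_even(7)
= is_odd(6)
= is_even(5)
= is_odd(4)
= is_even(3)
= is_odd(2)
= is_even(1)
= is_odd(0)
n == 0: return False
= False


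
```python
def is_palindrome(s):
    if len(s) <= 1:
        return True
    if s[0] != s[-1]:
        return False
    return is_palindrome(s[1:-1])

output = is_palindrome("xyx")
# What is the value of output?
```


is_palindrome("xyx")
"xyx": s[0]='x' == s[-1]='x' -> is_palindrome("y")
"y": len <= 1 -> True
= True


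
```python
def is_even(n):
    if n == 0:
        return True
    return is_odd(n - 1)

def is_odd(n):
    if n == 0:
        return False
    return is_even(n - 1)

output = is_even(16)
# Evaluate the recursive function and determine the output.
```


is_even(16)
= is_odd(15)
= is_even(14)
= is_odd(13)
= is_even(12)
= is_odd(11)
= is_even(10)
= is_odd(9)
= is_even(8)
= is_odd(7)
= is_even(6)
= is_odd(5)
= is_even(4)
= is_odd(3)
= is_even(2)
= is_odd(1)
= is_even(0)
n == 0: return True
= True


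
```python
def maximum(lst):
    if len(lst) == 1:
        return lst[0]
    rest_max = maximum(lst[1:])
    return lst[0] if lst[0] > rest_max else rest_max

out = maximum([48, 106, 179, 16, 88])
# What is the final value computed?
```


maximum([48, 106, 179, 16, 88])
= compare 48 with maximum([106, 179, 16, 88])
= compare 106 with maximum([179, 16, 88])
= compare 179 with maximum([16, 88])
= compare 16 with maximum([88])
Base: maximum([88]) = 88
compare 16 with 88: max = 88
compare 179 with 88: max = 179
compare 106 with 179: max = 179
compare 48 with 179: max = 179
= 179


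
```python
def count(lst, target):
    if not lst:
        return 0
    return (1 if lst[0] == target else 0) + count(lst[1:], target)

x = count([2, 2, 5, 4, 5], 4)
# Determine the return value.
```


count([2, 2, 5, 4, 5], 4)
lst[0]=2 != 4: 0 + count([2, 5, 4, 5], 4)
lst[0]=2 != 4: 0 + count([5, 4, 5], 4)
lst[0]=5 != 4: 0 + count([4, 5], 4)
lst[0]=4 == 4: 1 + count([5], 4)
lst[0]=5 != 4: 0 + count([], 4)
= 1


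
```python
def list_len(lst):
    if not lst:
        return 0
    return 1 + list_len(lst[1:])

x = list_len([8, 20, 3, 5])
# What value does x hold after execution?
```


list_len([8, 20, 3, 5])
= 1 + list_len([20, 3, 5])
= 1 + 1 + list_len([3, 5])
= 1 + 1 + 1 + list_len([5])
= 1 + 1 + 1 + 1 + list_len([])
= 1 + 1 + 1 + 1 + 0
= 4


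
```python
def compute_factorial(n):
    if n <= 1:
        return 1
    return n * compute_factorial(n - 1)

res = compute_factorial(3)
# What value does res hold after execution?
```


compute_factorial(3)
= 3 * compute_factorial(2)
= 3 * 2 * compute_factorial(1)
= 3 * 2 * 1
= 6


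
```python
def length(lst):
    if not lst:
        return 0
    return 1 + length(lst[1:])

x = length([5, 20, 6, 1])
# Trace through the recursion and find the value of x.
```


length([5, 20, 6, 1])
= 1 + length([20, 6, 1])
= 1 + 1 + length([6, 1])
= 1 + 1 + 1 + length([1])
= 1 + 1 + 1 + 1 + length([])
= 1 + 1 + 1 + 1 + 0
= 4


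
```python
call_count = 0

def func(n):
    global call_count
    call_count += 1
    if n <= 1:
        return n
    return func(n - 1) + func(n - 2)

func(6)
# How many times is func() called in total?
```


func(6) calls func(5) and func(4); each non-base call branches into two more.
Let C(k) = total number of calls made by func(k), including the call to func(k) itself.
Base cases: C(0) = 1, C(1) = 1
Recurrence: C(k) = 1 + C(k-1) + C(k-2)
  C(2) = 1 + C(1) + C(0) = 1 + 1 + 1 = 3
  C(3) = 1 + C(2) + C(1) = 1 + 3 + 1 = 5
  C(4) = 1 + C(3) + C(2) = 1 + 5 + 3 = 9
  C(5) = 1 + C(4) + C(3) = 1 + 9 + 5 = 15
  C(6) = 1 + C(5) + C(4) = 1 + 15 + 9 = 25
Total calls = C(6) = 25


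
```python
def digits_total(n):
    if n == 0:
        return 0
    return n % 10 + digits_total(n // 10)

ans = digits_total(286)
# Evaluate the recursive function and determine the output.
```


digits_total(286)
= 6 + digits_total(28)
= 6 + 8 + digits_total(2)
= 6 + 8 + 2 + digits_total(0)
= 6 + 8 + 2 + 0
= 16


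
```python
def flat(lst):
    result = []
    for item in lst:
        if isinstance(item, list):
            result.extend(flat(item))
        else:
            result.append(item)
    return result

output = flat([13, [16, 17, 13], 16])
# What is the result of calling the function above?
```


flat([13, [16, 17, 13], 16])
Processing each element:
  13 is not a list -> append 13
  [16, 17, 13] is a list -> flat recursively -> [16, 17, 13]
  16 is not a list -> append 16
= [13, 16, 17, 13, 16]


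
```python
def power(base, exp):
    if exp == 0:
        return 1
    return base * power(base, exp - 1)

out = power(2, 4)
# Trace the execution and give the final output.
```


power(2, 4)
= 2 * power(2, 3)
= 2 * 2 * power(2, 2)
= 2 * 2 * 2 * power(2, 1)
= 2 * 2 * 2 * 2 * power(2, 0)
= 2 * 2 * 2 * 2 * 1
= 16


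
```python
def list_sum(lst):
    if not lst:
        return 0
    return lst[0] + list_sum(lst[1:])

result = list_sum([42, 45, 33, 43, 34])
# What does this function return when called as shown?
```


list_sum([42, 45, 33, 43, 34])
= 42 + list_sum([45, 33, 43, 34])
= 42 + 45 + list_sum([33, 43, 34])
= 42 + 45 + 33 + list_sum([43, 34])
= 42 + 45 + 33 + 43 + list_sum([34])
= 42 + 45 + 33 + 43 + 34 + list_sum([])
= 42 + 45 + 33 + 43 + 34 + 0
= 197


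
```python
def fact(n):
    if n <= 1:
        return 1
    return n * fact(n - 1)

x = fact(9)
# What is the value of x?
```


fact(9)
= 9 * fact(8)
= 9 * 8 * fact(7)
= 9 * 8 * 7 * fact(6)
= 9 * 8 * 7 * 6 * fact(5)
= 9 * 8 * 7 * 6 * 5 * fact(4)
= 9 * 8 * 7 * 6 * 5 * 4 * fact(3)
= 9 * 8 * 7 * 6 * 5 * 4 * 3 * fact(2)
= 9 * 8 * 7 * 6 * 5 * 4 * 3 * 2 * fact(1)
= 9 * 8 * 7 * 6 * 5 * 4 * 3 * 2 * 1
= 362880


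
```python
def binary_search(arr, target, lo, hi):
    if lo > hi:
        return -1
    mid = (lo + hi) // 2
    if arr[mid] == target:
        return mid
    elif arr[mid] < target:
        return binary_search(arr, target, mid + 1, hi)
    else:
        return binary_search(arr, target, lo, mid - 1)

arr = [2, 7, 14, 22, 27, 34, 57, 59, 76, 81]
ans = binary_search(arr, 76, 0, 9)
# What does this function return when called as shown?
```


binary_search(arr, 76, 0, 9)
lo=0, hi=9, mid=4, arr[mid]=27
27 < 76, search right half
lo=5, hi=9, mid=7, arr[mid]=59
59 < 76, search right half
lo=8, hi=9, mid=8, arr[mid]=76
arr[8] == 76, found at index 8
= 8


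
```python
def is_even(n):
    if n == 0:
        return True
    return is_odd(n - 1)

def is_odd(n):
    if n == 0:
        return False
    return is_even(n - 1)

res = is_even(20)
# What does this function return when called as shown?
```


is_even(20)
= is_odd(19)
= is_even(18)
= is_odd(17)
= is_even(16)
= is_odd(15)
= is_even(14)
= is_odd(13)
= is_even(12)
= is_odd(11)
= is_even(10)
= is_odd(9)
= is_even(8)
= is_odd(7)
= is_even(6)
= is_odd(5)
= is_even(4)
= is_odd(3)
= is_even(2)
= is_odd(1)
= is_even(0)
n == 0: return True
= True


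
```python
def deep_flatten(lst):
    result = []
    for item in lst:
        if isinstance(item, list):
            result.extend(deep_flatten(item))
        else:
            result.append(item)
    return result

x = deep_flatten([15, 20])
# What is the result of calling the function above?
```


deep_flatten([15, 20])
Processing each element:
  15 is not a list -> append 15
  20 is not a list -> append 20
= [15, 20]


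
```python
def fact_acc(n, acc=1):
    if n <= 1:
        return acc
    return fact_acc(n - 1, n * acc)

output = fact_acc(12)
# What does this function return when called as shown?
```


fact_acc(12, 1)
= fact_acc(11, 12 * 1) = fact_acc(11, 12)
= fact_acc(10, 11 * 12) = fact_acc(10, 132)
= fact_acc(9, 10 * 132) = fact_acc(9, 1320)
= fact_acc(8, 9 * 1320) = fact_acc(8, 11880)
= fact_acc(7, 8 * 11880) = fact_acc(7, 95040)
= fact_acc(6, 7 * 95040) = fact_acc(6, 665280)
= fact_acc(5, 6 * 665280) = fact_acc(5, 3991680)
= fact_acc(4, 5 * 3991680) = fact_acc(4, 19958400)
= fact_acc(3, 4 * 19958400) = fact_acc(3, 79833600)
= fact_acc(2, 3 * 79833600) = fact_acc(2, 239500800)
= fact_acc(1, 2 * 239500800) = fact_acc(1, 479001600)
n <= 1, return acc = 479001600


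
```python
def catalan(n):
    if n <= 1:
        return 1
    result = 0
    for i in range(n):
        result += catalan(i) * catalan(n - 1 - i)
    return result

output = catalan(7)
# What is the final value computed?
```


catalan(7)
= sum of catalan(i) * catalan(7-1-i) for i in 0..6
First compute sub-values bottom-up:
  catalan(0) = 1, catalan(1) = 1
  catalan(2) = 1*1 + 1*1 = 2
  catalan(3) = 1*2 + 1*1 + 2*1 = 5
  catalan(4) = 1*5 + 1*2 + 2*1 + 5*1 = 14
  catalan(5) = 1*14 + 1*5 + 2*2 + 5*1 + 14*1 = 42
  catalan(6) = 1*42 + 1*14 + 2*5 + 5*2 + 14*1 + 42*1 = 132
Now catalan(7):
  catalan(0)*catalan(6) = 1*132 = 132
  catalan(1)*catalan(5) = 1*42 = 42
  catalan(2)*catalan(4) = 2*14 = 28
  catalan(3)*catalan(3) = 5*5 = 25
  catalan(4)*catalan(2) = 14*2 = 28
  catalan(5)*catalan(1) = 42*1 = 42
  catalan(6)*catalan(0) = 132*1 = 132
= 132 + 42 + 28 + 25 + 28 + 42 + 132
= 429


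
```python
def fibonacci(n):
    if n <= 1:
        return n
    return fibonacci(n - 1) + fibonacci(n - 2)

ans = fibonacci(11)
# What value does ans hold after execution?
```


fibonacci(11)
= fibonacci(10) + fibonacci(9)
= (fibonacci(9) + fibonacci(8)) + fibonacci(9)
Computing bottom-up: fibonacci(0)=0, fibonacci(1)=1, fibonacci(2)=1, fibonacci(3)=2, fibonacci(4)=3, fibonacci(5)=5, fibonacci(6)=8, fibonacci(7)=13, fibonacci(8)=21, fibonacci(9)=34, fibonacci(10)=55, fibonacci(11)=89
= 89


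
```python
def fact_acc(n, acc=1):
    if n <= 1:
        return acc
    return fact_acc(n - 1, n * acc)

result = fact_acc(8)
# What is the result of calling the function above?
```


fact_acc(8, 1)
= fact_acc(7, 8 * 1) = fact_acc(7, 8)
= fact_acc(6, 7 * 8) = fact_acc(6, 56)
= fact_acc(5, 6 * 56) = fact_acc(5, 336)
= fact_acc(4, 5 * 336) = fact_acc(4, 1680)
= fact_acc(3, 4 * 1680) = fact_acc(3, 6720)
= fact_acc(2, 3 * 6720) = fact_acc(2, 20160)
= fact_acc(1, 2 * 20160) = fact_acc(1, 40320)
n <= 1, return acc = 40320


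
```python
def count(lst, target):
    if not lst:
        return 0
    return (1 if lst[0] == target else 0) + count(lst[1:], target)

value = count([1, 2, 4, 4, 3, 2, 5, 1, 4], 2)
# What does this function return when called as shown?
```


count([1, 2, 4, 4, 3, 2, 5, 1, 4], 2)
lst[0]=1 != 2: 0 + count([2, 4, 4, 3, 2, 5, 1, 4], 2)
lst[0]=2 == 2: 1 + count([4, 4, 3, 2, 5, 1, 4], 2)
lst[0]=4 != 2: 0 + count([4, 3, 2, 5, 1, 4], 2)
lst[0]=4 != 2: 0 + count([3, 2, 5, 1, 4], 2)
lst[0]=3 != 2: 0 + count([2, 5, 1, 4], 2)
lst[0]=2 == 2: 1 + count([5, 1, 4], 2)
lst[0]=5 != 2: 0 + count([1, 4], 2)
lst[0]=1 != 2: 0 + count([4], 2)
lst[0]=4 != 2: 0 + count([], 2)
= 2


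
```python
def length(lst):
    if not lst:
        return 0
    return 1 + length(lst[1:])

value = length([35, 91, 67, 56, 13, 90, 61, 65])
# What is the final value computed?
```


length([35, 91, 67, 56, 13, 90, 61, 65])
= 1 + length([91, 67, 56, 13, 90, 61, 65])
= 1 + 1 + length([67, 56, 13, 90, 61, 65])
= 1 + 1 + 1 + length([56, 13, 90, 61, 65])
= 1 + 1 + 1 + 1 + length([13, 90, 61, 65])
= 1 + 1 + 1 + 1 + 1 + length([90, 61, 65])
= 1 + 1 + 1 + 1 + 1 + 1 + length([61, 65])
= 1 + 1 + 1 + 1 + 1 + 1 + 1 + length([65])
= 1 + 1 + 1 + 1 + 1 + 1 + 1 + 1 + length([])
= 1 + 1 + 1 + 1 + 1 + 1 + 1 + 1 + 0
= 8


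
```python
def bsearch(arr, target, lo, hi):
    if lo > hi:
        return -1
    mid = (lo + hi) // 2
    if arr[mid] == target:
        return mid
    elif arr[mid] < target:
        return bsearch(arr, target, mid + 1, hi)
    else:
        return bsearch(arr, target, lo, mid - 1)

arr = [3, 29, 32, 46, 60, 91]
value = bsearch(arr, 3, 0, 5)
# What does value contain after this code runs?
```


bsearch(arr, 3, 0, 5)
lo=0, hi=5, mid=2, arr[mid]=32
32 > 3, search left half
lo=0, hi=1, mid=0, arr[mid]=3
arr[0] == 3, found at index 0
= 0


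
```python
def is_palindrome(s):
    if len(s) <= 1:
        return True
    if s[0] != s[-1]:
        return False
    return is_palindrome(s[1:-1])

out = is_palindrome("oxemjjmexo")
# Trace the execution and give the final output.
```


is_palindrome("oxemjjmexo")
"oxemjjmexo": s[0]='o' == s[-1]='o' -> is_palindrome("xemjjmex")
"xemjjmex": s[0]='x' == s[-1]='x' -> is_palindrome("emjjme")
"emjjme": s[0]='e' == s[-1]='e' -> is_palindrome("mjjm")
"mjjm": s[0]='m' == s[-1]='m' -> is_palindrome("jj")
"jj": s[0]='j' == s[-1]='j' -> is_palindrome("")
"": len <= 1 -> True
= True


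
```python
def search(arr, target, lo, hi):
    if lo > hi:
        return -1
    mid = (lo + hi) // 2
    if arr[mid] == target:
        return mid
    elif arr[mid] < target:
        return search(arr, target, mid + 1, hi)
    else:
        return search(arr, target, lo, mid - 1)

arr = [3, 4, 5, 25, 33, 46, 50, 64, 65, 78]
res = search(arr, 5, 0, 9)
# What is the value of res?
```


search(arr, 5, 0, 9)
lo=0, hi=9, mid=4, arr[mid]=33
33 > 5, search left half
lo=0, hi=3, mid=1, arr[mid]=4
4 < 5, search right half
lo=2, hi=3, mid=2, arr[mid]=5
arr[2] == 5, found at index 2
= 2


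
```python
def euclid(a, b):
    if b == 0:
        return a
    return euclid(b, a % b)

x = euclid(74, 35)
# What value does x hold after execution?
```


euclid(74, 35)
= euclid(35, 74 % 35) = euclid(35, 4)
= euclid(4, 35 % 4) = euclid(4, 3)
= euclid(3, 4 % 3) = euclid(3, 1)
= euclid(1, 3 % 1) = euclid(1, 0)
b == 0, return a = 1


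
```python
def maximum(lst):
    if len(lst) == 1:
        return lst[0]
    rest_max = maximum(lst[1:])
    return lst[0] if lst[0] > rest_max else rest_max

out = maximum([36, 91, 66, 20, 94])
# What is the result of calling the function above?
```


maximum([36, 91, 66, 20, 94])
= compare 36 with maximum([91, 66, 20, 94])
= compare 91 with maximum([66, 20, 94])
= compare 66 with maximum([20, 94])
= compare 20 with maximum([94])
Base: maximum([94]) = 94
compare 20 with 94: max = 94
compare 66 with 94: max = 94
compare 91 with 94: max = 94
compare 36 with 94: max = 94
= 94


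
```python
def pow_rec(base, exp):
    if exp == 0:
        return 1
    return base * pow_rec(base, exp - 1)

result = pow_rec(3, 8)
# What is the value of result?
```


pow_rec(3, 8)
= 3 * pow_rec(3, 7)
= 3 * 3 * pow_rec(3, 6)
= 3 * 3 * 3 * pow_rec(3, 5)
= 3 * 3 * 3 * 3 * pow_rec(3, 4)
= 3 * 3 * 3 * 3 * 3 * pow_rec(3, 3)
= 3 * 3 * 3 * 3 * 3 * 3 * pow_rec(3, 2)
= 3 * 3 * 3 * 3 * 3 * 3 * 3 * pow_rec(3, 1)
= 3 * 3 * 3 * 3 * 3 * 3 * 3 * 3 * pow_rec(3, 0)
= 3 * 3 * 3 * 3 * 3 * 3 * 3 * 3 * 1
= 6561


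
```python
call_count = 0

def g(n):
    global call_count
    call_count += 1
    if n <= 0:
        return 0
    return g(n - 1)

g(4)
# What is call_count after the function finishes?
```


g(4) calls g(3) calls ... calls g(0)
Total calls: 4 + 1 (for base case) = 5


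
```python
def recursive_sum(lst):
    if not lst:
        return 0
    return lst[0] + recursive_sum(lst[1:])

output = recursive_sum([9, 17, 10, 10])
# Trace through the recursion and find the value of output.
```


recursive_sum([9, 17, 10, 10])
= 9 + recursive_sum([17, 10, 10])
= 9 + 17 + recursive_sum([10, 10])
= 9 + 17 + 10 + recursive_sum([10])
= 9 + 17 + 10 + 10 + recursive_sum([])
= 9 + 17 + 10 + 10 + 0
= 46


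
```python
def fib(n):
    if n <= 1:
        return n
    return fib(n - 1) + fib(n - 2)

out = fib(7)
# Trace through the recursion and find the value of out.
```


fib(7)
= fib(6) + fib(5)
= (fib(5) + fib(4)) + fib(5)
Computing bottom-up: fib(0)=0, fib(1)=1, fib(2)=1, fib(3)=2, fib(4)=3, fib(5)=5, fib(6)=8, fib(7)=13
= 13


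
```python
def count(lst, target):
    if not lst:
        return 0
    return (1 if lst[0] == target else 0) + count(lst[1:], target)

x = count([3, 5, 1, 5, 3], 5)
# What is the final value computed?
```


count([3, 5, 1, 5, 3], 5)
lst[0]=3 != 5: 0 + count([5, 1, 5, 3], 5)
lst[0]=5 == 5: 1 + count([1, 5, 3], 5)
lst[0]=1 != 5: 0 + count([5, 3], 5)
lst[0]=5 == 5: 1 + count([3], 5)
lst[0]=3 != 5: 0 + count([], 5)
= 2


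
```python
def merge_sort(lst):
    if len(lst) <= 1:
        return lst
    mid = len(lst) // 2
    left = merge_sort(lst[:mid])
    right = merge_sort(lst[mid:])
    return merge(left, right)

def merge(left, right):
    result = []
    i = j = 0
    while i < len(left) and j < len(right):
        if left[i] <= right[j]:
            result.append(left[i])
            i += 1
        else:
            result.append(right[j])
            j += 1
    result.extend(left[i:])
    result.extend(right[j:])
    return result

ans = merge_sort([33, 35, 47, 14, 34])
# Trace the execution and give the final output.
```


merge_sort([33, 35, 47, 14, 34])
Split into [33, 35] and [47, 14, 34]
Left sorted: [33, 35]
Right sorted: [14, 34, 47]
Merge [33, 35] and [14, 34, 47]
= [14, 33, 34, 35, 47]


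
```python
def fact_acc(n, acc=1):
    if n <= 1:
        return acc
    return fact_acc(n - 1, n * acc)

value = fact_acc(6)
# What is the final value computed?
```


fact_acc(6, 1)
= fact_acc(5, 6 * 1) = fact_acc(5, 6)
= fact_acc(4, 5 * 6) = fact_acc(4, 30)
= fact_acc(3, 4 * 30) = fact_acc(3, 120)
= fact_acc(2, 3 * 120) = fact_acc(2, 360)
= fact_acc(1, 2 * 360) = fact_acc(1, 720)
n <= 1, return acc = 720


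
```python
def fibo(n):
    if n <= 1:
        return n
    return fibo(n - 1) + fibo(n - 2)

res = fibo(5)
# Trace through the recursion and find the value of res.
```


fibo(5)
= fibo(4) + fibo(3)
= (fibo(3) + fibo(2)) + fibo(3)
Computing bottom-up: fibo(0)=0, fibo(1)=1, fibo(2)=1, fibo(3)=2, fibo(4)=3, fibo(5)=5
= 5


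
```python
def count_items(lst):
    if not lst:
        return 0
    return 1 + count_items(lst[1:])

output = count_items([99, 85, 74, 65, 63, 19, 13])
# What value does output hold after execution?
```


count_items([99, 85, 74, 65, 63, 19, 13])
= 1 + count_items([85, 74, 65, 63, 19, 13])
= 1 + 1 + count_items([74, 65, 63, 19, 13])
= 1 + 1 + 1 + count_items([65, 63, 19, 13])
= 1 + 1 + 1 + 1 + count_items([63, 19, 13])
= 1 + 1 + 1 + 1 + 1 + count_items([19, 13])
= 1 + 1 + 1 + 1 + 1 + 1 + count_items([13])
= 1 + 1 + 1 + 1 + 1 + 1 + 1 + count_items([])
= 1 + 1 + 1 + 1 + 1 + 1 + 1 + 0
= 7


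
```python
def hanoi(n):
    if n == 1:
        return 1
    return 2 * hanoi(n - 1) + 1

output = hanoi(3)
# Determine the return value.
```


hanoi(3)
= 2 * hanoi(2) + 1
= 2 * (2 * hanoi(1) + 1) + 1
Now compute bottom-up:
hanoi(1) = 1
hanoi(2) = 2 * 1 + 1 = 3
hanoi(3) = 2 * 3 + 1 = 7
= 7


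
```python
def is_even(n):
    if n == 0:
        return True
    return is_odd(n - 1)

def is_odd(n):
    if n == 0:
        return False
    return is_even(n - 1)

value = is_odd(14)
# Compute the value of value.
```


is_odd(14)
= is_even(13)
= is_odd(12)
= is_even(11)
= is_odd(10)
= is_even(9)
= is_odd(8)
= is_even(7)
= is_odd(6)
= is_even(5)
= is_odd(4)
= is_even(3)
= is_odd(2)
= is_even(1)
= is_odd(0)
n == 0: return False
= False


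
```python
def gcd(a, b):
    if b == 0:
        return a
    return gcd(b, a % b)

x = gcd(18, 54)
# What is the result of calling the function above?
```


gcd(18, 54)
= gcd(54, 18 % 54) = gcd(54, 18)
= gcd(18, 54 % 18) = gcd(18, 0)
b == 0, return a = 18


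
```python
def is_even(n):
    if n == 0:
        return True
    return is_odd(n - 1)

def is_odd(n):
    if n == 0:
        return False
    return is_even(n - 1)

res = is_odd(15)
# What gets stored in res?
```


is_odd(15)
= is_even(14)
= is_odd(13)
= is_even(12)
= is_odd(11)
= is_even(10)
= is_odd(9)
= is_even(8)
= is_odd(7)
= is_even(6)
= is_odd(5)
= is_even(4)
= is_odd(3)
= is_even(2)
= is_odd(1)
= is_even(0)
n == 0: return True
= True


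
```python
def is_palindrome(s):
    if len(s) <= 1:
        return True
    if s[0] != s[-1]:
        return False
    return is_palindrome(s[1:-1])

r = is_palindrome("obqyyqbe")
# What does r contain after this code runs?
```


is_palindrome("obqyyqbe")
"obqyyqbe": s[0]='o' != s[-1]='e' -> False
= False


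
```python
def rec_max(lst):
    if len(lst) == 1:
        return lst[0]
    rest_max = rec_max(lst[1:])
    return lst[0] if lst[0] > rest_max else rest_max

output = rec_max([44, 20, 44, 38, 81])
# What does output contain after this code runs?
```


rec_max([44, 20, 44, 38, 81])
= compare 44 with rec_max([20, 44, 38, 81])
= compare 20 with rec_max([44, 38, 81])
= compare 44 with rec_max([38, 81])
= compare 38 with rec_max([81])
Base: rec_max([81]) = 81
compare 38 with 81: max = 81
compare 44 with 81: max = 81
compare 20 with 81: max = 81
compare 44 with 81: max = 81
= 81


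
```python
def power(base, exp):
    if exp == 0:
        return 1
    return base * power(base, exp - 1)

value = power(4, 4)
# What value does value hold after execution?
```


power(4, 4)
= 4 * power(4, 3)
= 4 * 4 * power(4, 2)
= 4 * 4 * 4 * power(4, 1)
= 4 * 4 * 4 * 4 * power(4, 0)
= 4 * 4 * 4 * 4 * 1
= 256


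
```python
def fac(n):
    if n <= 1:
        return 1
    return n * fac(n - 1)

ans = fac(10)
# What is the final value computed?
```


fac(10)
= 10 * fac(9)
= 10 * 9 * fac(8)
= 10 * 9 * 8 * fac(7)
= 10 * 9 * 8 * 7 * fac(6)
= 10 * 9 * 8 * 7 * 6 * fac(5)
= 10 * 9 * 8 * 7 * 6 * 5 * fac(4)
= 10 * 9 * 8 * 7 * 6 * 5 * 4 * fac(3)
= 10 * 9 * 8 * 7 * 6 * 5 * 4 * 3 * fac(2)
= 10 * 9 * 8 * 7 * 6 * 5 * 4 * 3 * 2 * fac(1)
= 10 * 9 * 8 * 7 * 6 * 5 * 4 * 3 * 2 * 1
= 3628800


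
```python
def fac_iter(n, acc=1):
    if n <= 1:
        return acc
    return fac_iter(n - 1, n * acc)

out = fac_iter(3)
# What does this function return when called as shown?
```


fac_iter(3, 1)
= fac_iter(2, 3 * 1) = fac_iter(2, 3)
= fac_iter(1, 2 * 3) = fac_iter(1, 6)
n <= 1, return acc = 6


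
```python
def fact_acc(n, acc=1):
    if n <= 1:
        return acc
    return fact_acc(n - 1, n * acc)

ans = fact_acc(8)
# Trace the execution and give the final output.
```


fact_acc(8, 1)
= fact_acc(7, 8 * 1) = fact_acc(7, 8)
= fact_acc(6, 7 * 8) = fact_acc(6, 56)
= fact_acc(5, 6 * 56) = fact_acc(5, 336)
= fact_acc(4, 5 * 336) = fact_acc(4, 1680)
= fact_acc(3, 4 * 1680) = fact_acc(3, 6720)
= fact_acc(2, 3 * 6720) = fact_acc(2, 20160)
= fact_acc(1, 2 * 20160) = fact_acc(1, 40320)
n <= 1, return acc = 40320


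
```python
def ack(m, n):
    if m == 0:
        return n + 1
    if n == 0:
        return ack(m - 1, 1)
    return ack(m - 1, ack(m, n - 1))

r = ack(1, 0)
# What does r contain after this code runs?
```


ack(1, 0)
n == 0: return ack(0, 1)
= ack(0, 1) = 2
= 2


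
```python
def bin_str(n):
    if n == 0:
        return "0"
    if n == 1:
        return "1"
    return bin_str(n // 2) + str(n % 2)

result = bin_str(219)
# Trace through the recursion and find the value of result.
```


bin_str(219)
= bin_str(109) + "1"
= bin_str(54) + "1" + "1"
= bin_str(27) + "0" + "1" + "1"
= bin_str(13) + "1" + "0" + "1" + "1"
= bin_str(6) + "1" + "1" + "0" + "1" + "1"
= bin_str(3) + "0" + "1" + "1" + "0" + "1" + "1"
= bin_str(1) + "1" + "0" + "1" + "1" + "0" + "1" + "1"
= "1" + "1" + "0" + "1" + "1" + "0" + "1" + "1"
= "11011011"


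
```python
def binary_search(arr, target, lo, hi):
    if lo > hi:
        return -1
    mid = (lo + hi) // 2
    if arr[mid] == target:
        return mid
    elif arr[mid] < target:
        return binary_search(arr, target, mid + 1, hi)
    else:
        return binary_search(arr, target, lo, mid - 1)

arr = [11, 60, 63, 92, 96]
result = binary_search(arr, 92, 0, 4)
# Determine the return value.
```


binary_search(arr, 92, 0, 4)
lo=0, hi=4, mid=2, arr[mid]=63
63 < 92, search right half
lo=3, hi=4, mid=3, arr[mid]=92
arr[3] == 92, found at index 3
= 3


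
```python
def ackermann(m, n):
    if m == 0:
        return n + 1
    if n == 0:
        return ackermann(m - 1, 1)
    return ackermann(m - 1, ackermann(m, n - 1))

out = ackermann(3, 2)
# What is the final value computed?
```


ackermann(3, 2)
= ackermann(2, ackermann(3, 1))
First compute ackermann(3, 1) = 13
= ackermann(2, 13)
= 29


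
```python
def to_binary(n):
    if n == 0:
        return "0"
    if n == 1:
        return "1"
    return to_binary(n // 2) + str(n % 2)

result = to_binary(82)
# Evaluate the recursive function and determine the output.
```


to_binary(82)
= to_binary(41) + "0"
= to_binary(20) + "1" + "0"
= to_binary(10) + "0" + "1" + "0"
= to_binary(5) + "0" + "0" + "1" + "0"
= to_binary(2) + "1" + "0" + "0" + "1" + "0"
= to_binary(1) + "0" + "1" + "0" + "0" + "1" + "0"
= "1" + "0" + "1" + "0" + "0" + "1" + "0"
= "1010010"


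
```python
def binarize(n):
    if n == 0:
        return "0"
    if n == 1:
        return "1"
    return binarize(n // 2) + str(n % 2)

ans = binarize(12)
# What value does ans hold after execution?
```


binarize(12)
= binarize(6) + "0"
= binarize(3) + "0" + "0"
= binarize(1) + "1" + "0" + "0"
= "1" + "1" + "0" + "0"
= "1100"


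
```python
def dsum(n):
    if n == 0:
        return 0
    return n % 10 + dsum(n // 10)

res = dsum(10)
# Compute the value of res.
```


dsum(10)
= 0 + dsum(1)
= 0 + 1 + dsum(0)
= 0 + 1 + 0
= 1


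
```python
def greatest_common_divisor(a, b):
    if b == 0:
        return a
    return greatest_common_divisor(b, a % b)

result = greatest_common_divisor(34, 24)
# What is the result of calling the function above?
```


greatest_common_divisor(34, 24)
= greatest_common_divisor(24, 34 % 24) = greatest_common_divisor(24, 10)
= greatest_common_divisor(10, 24 % 10) = greatest_common_divisor(10, 4)
= greatest_common_divisor(4, 10 % 4) = greatest_common_divisor(4, 2)
= greatest_common_divisor(2, 4 % 2) = greatest_common_divisor(2, 0)
b == 0, return a = 2


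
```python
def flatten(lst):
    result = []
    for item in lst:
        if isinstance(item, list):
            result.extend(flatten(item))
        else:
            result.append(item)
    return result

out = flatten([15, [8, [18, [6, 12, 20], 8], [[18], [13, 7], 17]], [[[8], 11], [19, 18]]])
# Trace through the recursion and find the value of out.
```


flatten([15, [8, [18, [6, 12, 20], 8], [[18], [13, 7], 17]], [[[8], 11], [19, 18]]])
Processing each element:
  15 is not a list -> append 15
  [8, [18, [6, 12, 20], 8], [[18], [13, 7], 17]] is a list -> flatten recursively -> [8, 18, 6, 12, 20, 8, 18, 13, 7, 17]
  [[[8], 11], [19, 18]] is a list -> flatten recursively -> [8, 11, 19, 18]
= [15, 8, 18, 6, 12, 20, 8, 18, 13, 7, 17, 8, 11, 19, 18]


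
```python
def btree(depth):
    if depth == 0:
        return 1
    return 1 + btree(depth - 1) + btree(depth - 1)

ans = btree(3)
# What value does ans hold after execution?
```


btree(3)
= 1 + btree(2) + btree(2)
= 1 + 2 * btree(2)
btree(k) = 2^(k+1) - 1
btree(0) = 1
btree(1) = 3
btree(2) = 7
btree(3) = 15
btree(3) = 2^4 - 1 = 15


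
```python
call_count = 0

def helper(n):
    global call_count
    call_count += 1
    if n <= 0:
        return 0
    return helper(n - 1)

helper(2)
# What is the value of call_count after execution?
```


helper(2) calls helper(1) calls ... calls helper(0)
Total calls: 2 + 1 (for base case) = 3


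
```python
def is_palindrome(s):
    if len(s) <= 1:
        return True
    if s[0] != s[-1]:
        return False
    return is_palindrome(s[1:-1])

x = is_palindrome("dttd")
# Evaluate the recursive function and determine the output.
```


is_palindrome("dttd")
"dttd": s[0]='d' == s[-1]='d' -> is_palindrome("tt")
"tt": s[0]='t' == s[-1]='t' -> is_palindrome("")
"": len <= 1 -> True
= True


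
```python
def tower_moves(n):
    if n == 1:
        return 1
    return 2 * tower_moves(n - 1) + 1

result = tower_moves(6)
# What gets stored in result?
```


tower_moves(6)
= 2 * tower_moves(5) + 1
= 2 * (2 * tower_moves(4) + 1) + 1
= 2 * (2 * (2 * tower_moves(3) + 1) + 1) + 1
= 2 * (2 * (2 * (2 * tower_moves(2) + 1) + 1) + 1) + 1
= 2 * (2 * (2 * (2 * (2 * tower_moves(1) + 1) + 1) + 1) + 1) + 1
Now compute bottom-up:
tower_moves(1) = 1
tower_moves(2) = 2 * 1 + 1 = 3
tower_moves(3) = 2 * 3 + 1 = 7
tower_moves(4) = 2 * 7 + 1 = 15
tower_moves(5) = 2 * 15 + 1 = 31
tower_moves(6) = 2 * 31 + 1 = 63
= 63


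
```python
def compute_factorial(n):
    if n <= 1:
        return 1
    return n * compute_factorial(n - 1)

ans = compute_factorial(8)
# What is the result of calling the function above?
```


compute_factorial(8)
= 8 * compute_factorial(7)
= 8 * 7 * compute_factorial(6)
= 8 * 7 * 6 * compute_factorial(5)
= 8 * 7 * 6 * 5 * compute_factorial(4)
= 8 * 7 * 6 * 5 * 4 * compute_factorial(3)
= 8 * 7 * 6 * 5 * 4 * 3 * compute_factorial(2)
= 8 * 7 * 6 * 5 * 4 * 3 * 2 * compute_factorial(1)
= 8 * 7 * 6 * 5 * 4 * 3 * 2 * 1
= 40320


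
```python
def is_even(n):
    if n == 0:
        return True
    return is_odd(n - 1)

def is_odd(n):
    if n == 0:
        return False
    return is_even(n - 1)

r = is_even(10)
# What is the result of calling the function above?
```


is_even(10)
= is_odd(9)
= is_even(8)
= is_odd(7)
= is_even(6)
= is_odd(5)
= is_even(4)
= is_odd(3)
= is_even(2)
= is_odd(1)
= is_even(0)
n == 0: return True
= True


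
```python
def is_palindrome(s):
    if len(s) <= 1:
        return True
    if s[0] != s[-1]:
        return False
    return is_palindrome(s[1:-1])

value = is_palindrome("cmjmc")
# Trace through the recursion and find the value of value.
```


is_palindrome("cmjmc")
"cmjmc": s[0]='c' == s[-1]='c' -> is_palindrome("mjm")
"mjm": s[0]='m' == s[-1]='m' -> is_palindrome("j")
"j": len <= 1 -> True
= True


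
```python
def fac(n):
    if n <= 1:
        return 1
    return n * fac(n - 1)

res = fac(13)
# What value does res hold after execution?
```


fac(13)
= 13 * fac(12)
= 13 * 12 * fac(11)
= 13 * 12 * 11 * fac(10)
= 13 * 12 * 11 * 10 * fac(9)
= 13 * 12 * 11 * 10 * 9 * fac(8)
= 13 * 12 * 11 * 10 * 9 * 8 * fac(7)
= 13 * 12 * 11 * 10 * 9 * 8 * 7 * fac(6)
= 13 * 12 * 11 * 10 * 9 * 8 * 7 * 6 * fac(5)
= 13 * 12 * 11 * 10 * 9 * 8 * 7 * 6 * 5 * fac(4)
= 13 * 12 * 11 * 10 * 9 * 8 * 7 * 6 * 5 * 4 * fac(3)
= 13 * 12 * 11 * 10 * 9 * 8 * 7 * 6 * 5 * 4 * 3 * fac(2)
= 13 * 12 * 11 * 10 * 9 * 8 * 7 * 6 * 5 * 4 * 3 * 2 * fac(1)
= 13 * 12 * 11 * 10 * 9 * 8 * 7 * 6 * 5 * 4 * 3 * 2 * 1
= 6227020800


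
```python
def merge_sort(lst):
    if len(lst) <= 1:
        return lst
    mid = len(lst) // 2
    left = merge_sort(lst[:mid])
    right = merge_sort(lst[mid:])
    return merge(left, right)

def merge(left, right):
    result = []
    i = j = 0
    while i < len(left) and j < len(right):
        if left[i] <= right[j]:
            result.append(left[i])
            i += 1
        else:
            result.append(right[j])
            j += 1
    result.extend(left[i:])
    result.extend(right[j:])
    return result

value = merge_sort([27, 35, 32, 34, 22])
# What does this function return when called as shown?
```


merge_sort([27, 35, 32, 34, 22])
Split into [27, 35] and [32, 34, 22]
Left sorted: [27, 35]
Right sorted: [22, 32, 34]
Merge [27, 35] and [22, 32, 34]
= [22, 27, 32, 34, 35]


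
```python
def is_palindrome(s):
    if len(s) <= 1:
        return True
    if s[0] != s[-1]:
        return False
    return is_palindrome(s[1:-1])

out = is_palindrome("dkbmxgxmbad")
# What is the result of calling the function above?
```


is_palindrome("dkbmxgxmbad")
"dkbmxgxmbad": s[0]='d' == s[-1]='d' -> is_palindrome("kbmxgxmba")
"kbmxgxmba": s[0]='k' != s[-1]='a' -> False
= False


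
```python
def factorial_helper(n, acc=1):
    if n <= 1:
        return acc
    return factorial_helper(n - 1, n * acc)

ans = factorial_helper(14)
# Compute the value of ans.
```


factorial_helper(14, 1)
= factorial_helper(13, 14 * 1) = factorial_helper(13, 14)
= factorial_helper(12, 13 * 14) = factorial_helper(12, 182)
= factorial_helper(11, 12 * 182) = factorial_helper(11, 2184)
= factorial_helper(10, 11 * 2184) = factorial_helper(10, 24024)
= factorial_helper(9, 10 * 24024) = factorial_helper(9, 240240)
= factorial_helper(8, 9 * 240240) = factorial_helper(8, 2162160)
= factorial_helper(7, 8 * 2162160) = factorial_helper(7, 17297280)
= factorial_helper(6, 7 * 17297280) = factorial_helper(6, 121080960)
= factorial_helper(5, 6 * 121080960) = factorial_helper(5, 726485760)
= factorial_helper(4, 5 * 726485760) = factorial_helper(4, 3632428800)
= factorial_helper(3, 4 * 3632428800) = factorial_helper(3, 14529715200)
= factorial_helper(2, 3 * 14529715200) = factorial_helper(2, 43589145600)
= factorial_helper(1, 2 * 43589145600) = factorial_helper(1, 87178291200)
n <= 1, return acc = 87178291200


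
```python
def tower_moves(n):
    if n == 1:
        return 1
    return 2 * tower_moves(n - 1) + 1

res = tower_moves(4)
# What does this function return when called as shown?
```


tower_moves(4)
= 2 * tower_moves(3) + 1
= 2 * (2 * tower_moves(2) + 1) + 1
= 2 * (2 * (2 * tower_moves(1) + 1) + 1) + 1
Now compute bottom-up:
tower_moves(1) = 1
tower_moves(2) = 2 * 1 + 1 = 3
tower_moves(3) = 2 * 3 + 1 = 7
tower_moves(4) = 2 * 7 + 1 = 15
= 15


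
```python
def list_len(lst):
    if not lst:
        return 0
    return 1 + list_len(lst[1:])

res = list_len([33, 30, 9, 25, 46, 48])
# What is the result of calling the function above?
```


list_len([33, 30, 9, 25, 46, 48])
= 1 + list_len([30, 9, 25, 46, 48])
= 1 + 1 + list_len([9, 25, 46, 48])
= 1 + 1 + 1 + list_len([25, 46, 48])
= 1 + 1 + 1 + 1 + list_len([46, 48])
= 1 + 1 + 1 + 1 + 1 + list_len([48])
= 1 + 1 + 1 + 1 + 1 + 1 + list_len([])
= 1 + 1 + 1 + 1 + 1 + 1 + 0
= 6


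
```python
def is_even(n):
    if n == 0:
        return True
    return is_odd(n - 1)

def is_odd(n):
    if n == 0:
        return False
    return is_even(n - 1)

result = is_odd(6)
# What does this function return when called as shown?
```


is_odd(6)
= is_even(5)
= is_odd(4)
= is_even(3)
= is_odd(2)
= is_even(1)
= is_odd(0)
n == 0: return False
= False


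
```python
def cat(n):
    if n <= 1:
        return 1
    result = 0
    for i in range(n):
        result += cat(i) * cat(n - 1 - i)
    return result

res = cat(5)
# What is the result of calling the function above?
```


cat(5)
= sum of cat(i) * cat(5-1-i) for i in 0..4
First compute sub-values bottom-up:
  cat(0) = 1, cat(1) = 1
  cat(2) = 1*1 + 1*1 = 2
  cat(3) = 1*2 + 1*1 + 2*1 = 5
  cat(4) = 1*5 + 1*2 + 2*1 + 5*1 = 14
Now cat(5):
  cat(0)*cat(4) = 1*14 = 14
  cat(1)*cat(3) = 1*5 = 5
  cat(2)*cat(2) = 2*2 = 4
  cat(3)*cat(1) = 5*1 = 5
  cat(4)*cat(0) = 14*1 = 14
= 14 + 5 + 4 + 5 + 14
= 42


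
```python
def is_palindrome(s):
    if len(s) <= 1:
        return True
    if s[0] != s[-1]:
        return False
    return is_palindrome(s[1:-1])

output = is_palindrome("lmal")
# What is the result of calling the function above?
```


is_palindrome("lmal")
"lmal": s[0]='l' == s[-1]='l' -> is_palindrome("ma")
"ma": s[0]='m' != s[-1]='a' -> False
= False


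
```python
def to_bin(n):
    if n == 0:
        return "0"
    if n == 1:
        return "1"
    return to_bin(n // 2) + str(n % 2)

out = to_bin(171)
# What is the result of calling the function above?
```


to_bin(171)
= to_bin(85) + "1"
= to_bin(42) + "1" + "1"
= to_bin(21) + "0" + "1" + "1"
= to_bin(10) + "1" + "0" + "1" + "1"
= to_bin(5) + "0" + "1" + "0" + "1" + "1"
= to_bin(2) + "1" + "0" + "1" + "0" + "1" + "1"
= to_bin(1) + "0" + "1" + "0" + "1" + "0" + "1" + "1"
= "1" + "0" + "1" + "0" + "1" + "0" + "1" + "1"
= "10101011"


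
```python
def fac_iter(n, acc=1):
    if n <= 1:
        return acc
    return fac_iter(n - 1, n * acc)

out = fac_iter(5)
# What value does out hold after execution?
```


fac_iter(5, 1)
= fac_iter(4, 5 * 1) = fac_iter(4, 5)
= fac_iter(3, 4 * 5) = fac_iter(3, 20)
= fac_iter(2, 3 * 20) = fac_iter(2, 60)
= fac_iter(1, 2 * 60) = fac_iter(1, 120)
n <= 1, return acc = 120


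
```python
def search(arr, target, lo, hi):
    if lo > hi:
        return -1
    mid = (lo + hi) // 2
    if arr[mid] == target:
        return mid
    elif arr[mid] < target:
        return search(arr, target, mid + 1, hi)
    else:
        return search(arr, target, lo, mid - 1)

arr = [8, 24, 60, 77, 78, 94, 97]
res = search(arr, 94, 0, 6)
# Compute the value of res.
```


search(arr, 94, 0, 6)
lo=0, hi=6, mid=3, arr[mid]=77
77 < 94, search right half
lo=4, hi=6, mid=5, arr[mid]=94
arr[5] == 94, found at index 5
= 5


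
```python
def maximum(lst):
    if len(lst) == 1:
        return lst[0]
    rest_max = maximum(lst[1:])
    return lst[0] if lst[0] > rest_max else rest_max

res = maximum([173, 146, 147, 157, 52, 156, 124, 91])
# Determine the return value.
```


maximum([173, 146, 147, 157, 52, 156, 124, 91])
= compare 173 with maximum([146, 147, 157, 52, 156, 124, 91])
= compare 146 with maximum([147, 157, 52, 156, 124, 91])
= compare 147 with maximum([157, 52, 156, 124, 91])
= compare 157 with maximum([52, 156, 124, 91])
= compare 52 with maximum([156, 124, 91])
= compare 156 with maximum([124, 91])
= compare 124 with maximum([91])
Base: maximum([91]) = 91
compare 124 with 91: max = 124
compare 156 with 124: max = 156
compare 52 with 156: max = 156
compare 157 with 156: max = 157
compare 147 with 157: max = 157
compare 146 with 157: max = 157
compare 173 with 157: max = 173
= 173


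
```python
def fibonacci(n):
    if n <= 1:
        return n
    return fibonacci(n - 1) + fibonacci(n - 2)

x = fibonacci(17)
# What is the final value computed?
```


fibonacci(17)
= fibonacci(16) + fibonacci(15)
= (fibonacci(15) + fibonacci(14)) + fibonacci(15)
Computing bottom-up: fibonacci(0)=0, fibonacci(1)=1, fibonacci(2)=1, fibonacci(3)=2, fibonacci(4)=3, fibonacci(5)=5, fibonacci(6)=8, fibonacci(7)=13, fibonacci(8)=21, fibonacci(9)=34, fibonacci(10)=55, fibonacci(11)=89, fibonacci(12)=144, fibonacci(13)=233, fibonacci(14)=377, fibonacci(15)=610, fibonacci(16)=987, fibonacci(17)=1597
= 1597


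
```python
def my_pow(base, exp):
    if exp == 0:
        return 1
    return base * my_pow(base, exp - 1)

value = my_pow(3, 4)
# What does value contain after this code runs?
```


my_pow(3, 4)
= 3 * my_pow(3, 3)
= 3 * 3 * my_pow(3, 2)
= 3 * 3 * 3 * my_pow(3, 1)
= 3 * 3 * 3 * 3 * my_pow(3, 0)
= 3 * 3 * 3 * 3 * 1
= 81


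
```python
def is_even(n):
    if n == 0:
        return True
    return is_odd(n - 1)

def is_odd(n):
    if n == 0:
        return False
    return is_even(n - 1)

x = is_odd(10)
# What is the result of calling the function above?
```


is_odd(10)
= is_even(9)
= is_odd(8)
= is_even(7)
= is_odd(6)
= is_even(5)
= is_odd(4)
= is_even(3)
= is_odd(2)
= is_even(1)
= is_odd(0)
n == 0: return False
= False


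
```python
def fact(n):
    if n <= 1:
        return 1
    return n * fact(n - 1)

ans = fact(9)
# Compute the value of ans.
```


fact(9)
= 9 * fact(8)
= 9 * 8 * fact(7)
= 9 * 8 * 7 * fact(6)
= 9 * 8 * 7 * 6 * fact(5)
= 9 * 8 * 7 * 6 * 5 * fact(4)
= 9 * 8 * 7 * 6 * 5 * 4 * fact(3)
= 9 * 8 * 7 * 6 * 5 * 4 * 3 * fact(2)
= 9 * 8 * 7 * 6 * 5 * 4 * 3 * 2 * fact(1)
= 9 * 8 * 7 * 6 * 5 * 4 * 3 * 2 * 1
= 362880
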